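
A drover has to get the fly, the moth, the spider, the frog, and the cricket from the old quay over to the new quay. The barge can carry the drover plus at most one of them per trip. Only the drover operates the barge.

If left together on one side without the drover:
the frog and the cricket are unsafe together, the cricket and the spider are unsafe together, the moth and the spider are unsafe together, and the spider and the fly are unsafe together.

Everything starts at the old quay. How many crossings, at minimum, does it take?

Whatever the first load, the items left behind include a forbidden pair without the drover. No opening move is safe, so no plan exists.

impossible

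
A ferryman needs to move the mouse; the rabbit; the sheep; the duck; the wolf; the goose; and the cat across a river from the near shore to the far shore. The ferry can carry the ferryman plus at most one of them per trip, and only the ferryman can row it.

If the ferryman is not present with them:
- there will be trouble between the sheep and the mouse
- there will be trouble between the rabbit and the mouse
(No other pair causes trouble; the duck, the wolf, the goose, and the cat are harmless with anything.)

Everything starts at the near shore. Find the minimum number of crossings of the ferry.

Counting alone: the ferryman can take at most 1 across per trip to the far shore, so moving all 7 needs at least 7 loaded trips out, with a return between consecutive ones — at least 13 crossings.
The safety rule pushes this higher. Following every safe sequence of crossings, the most of the 7 that can be at the far shore as the ferry arrives there on crossing 13 is 6 — never all 7.
So no plan with fewer than 15 crossings exists, and this one achieves 15:
1. Ferryman goes to the far shore with the mouse.  [the near shore: the cat, the duck, the goose, the rabbit, the sheep, the wolf | the far shore: the mouse]
2. Ferryman goes back to the near shore alone.  [the near shore: the cat, the duck, the goose, the rabbit, the sheep, the wolf | the far shore: the mouse]
3. Ferryman goes to the far shore with the rabbit.  [the near shore: the cat, the duck, the goose, the sheep, the wolf | the far shore: the mouse, the rabbit]
4. Ferryman goes back to the near shore with the mouse.  [the near shore: the cat, the duck, the goose, the mouse, the sheep, the wolf | the far shore: the rabbit]
5. Ferryman goes to the far shore with the sheep.  [the near shore: the cat, the duck, the goose, the mouse, the wolf | the far shore: the rabbit, the sheep]
6. Ferryman goes back to the near shore alone.  [the near shore: the cat, the duck, the goose, the mouse, the wolf | the far shore: the rabbit, the sheep]
7. Ferryman goes to the far shore with the duck.  [the near shore: the cat, the goose, the mouse, the wolf | the far shore: the duck, the rabbit, the sheep]
8. Ferryman goes back to the near shore alone.  [the near shore: the cat, the goose, the mouse, the wolf | the far shore: the duck, the rabbit, the sheep]
9. Ferryman goes to the far shore with the wolf.  [the near shore: the cat, the goose, the mouse | the far shore: the duck, the rabbit, the sheep, the wolf]
10. Ferryman goes back to the near shore alone.  [the near shore: the cat, the goose, the mouse | the far shore: the duck, the rabbit, the sheep, the wolf]
11. Ferryman goes to the far shore with the goose.  [the near shore: the cat, the mouse | the far shore: the duck, the goose, the rabbit, the sheep, the wolf]
12. Ferryman goes back to the near shore alone.  [the near shore: the cat, the mouse | the far shore: the duck, the goose, the rabbit, the sheep, the wolf]
13. Ferryman goes to the far shore with the cat.  [the near shore: the mouse | the far shore: the cat, the duck, the goose, the rabbit, the sheep, the wolf]
14. Ferryman goes back to the near shore alone.  [the near shore: the mouse | the far shore: the cat, the duck, the goose, the rabbit, the sheep, the wolf]
15. Ferryman goes to the far shore with the mouse.  [the near shore: — | the far shore: the cat, the duck, the goose, the mouse, the rabbit, the sheep, the wolf]

15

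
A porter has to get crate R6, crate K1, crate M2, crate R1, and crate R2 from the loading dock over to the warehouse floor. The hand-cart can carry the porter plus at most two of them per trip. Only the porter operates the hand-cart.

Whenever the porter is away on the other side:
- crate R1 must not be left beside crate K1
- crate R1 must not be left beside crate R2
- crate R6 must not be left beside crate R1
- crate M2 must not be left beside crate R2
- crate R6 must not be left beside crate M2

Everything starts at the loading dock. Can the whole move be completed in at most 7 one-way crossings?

Yes — this plan uses 7 crossings (≤ 7):
1. Porter goes to the warehouse floor with crate M2 and crate R1.  [the loading dock: crate K1, crate R2, crate R6 | the warehouse floor: crate M2, crate R1]
2. Porter goes back to the loading dock alone.  [the loading dock: crate K1, crate R2, crate R6 | the warehouse floor: crate M2, crate R1]
3. Porter goes to the warehouse floor with crate R6.  [the loading dock: crate K1, crate R2 | the warehouse floor: crate M2, crate R1, crate R6]
4. Porter goes back to the loading dock with crate M2 and crate R1.  [the loading dock: crate K1, crate M2, crate R1, crate R2 | the warehouse floor: crate R6]
5. Porter goes to the warehouse floor with crate K1 and crate R2.  [the loading dock: crate M2, crate R1 | the warehouse floor: crate K1, crate R2, crate R6]
6. Porter goes back to the loading dock alone.  [the loading dock: crate M2, crate R1 | the warehouse floor: crate K1, crate R2, crate R6]
7. Porter goes to the warehouse floor with crate M2 and crate R1.  [the loading dock: — | the warehouse floor: crate K1, crate M2, crate R1, crate R2, crate R6]

Yes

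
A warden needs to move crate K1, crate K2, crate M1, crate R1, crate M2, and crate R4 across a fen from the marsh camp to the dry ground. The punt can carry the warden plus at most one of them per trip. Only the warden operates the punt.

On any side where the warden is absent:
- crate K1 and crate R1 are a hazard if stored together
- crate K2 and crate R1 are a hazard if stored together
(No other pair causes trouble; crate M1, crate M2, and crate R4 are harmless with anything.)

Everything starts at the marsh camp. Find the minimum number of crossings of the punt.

Counting alone: the warden can take at most 1 across per trip to the dry ground, so moving all 6 needs at least 6 loaded trips out, with a return between consecutive ones — at least 11 crossings.
The safety rule pushes this higher. Following every safe sequence of crossings, the most of the 6 that can be at the dry ground as the punt arrives there on crossing 11 is 5 — never all 6.
So no plan with fewer than 13 crossings exists, and this one achieves 13:
1. Warden goes to the dry ground with crate R1.  [the marsh camp: crate K1, crate K2, crate M1, crate M2, crate R4 | the dry ground: crate R1]
2. Warden goes back to the marsh camp alone.  [the marsh camp: crate K1, crate K2, crate M1, crate M2, crate R4 | the dry ground: crate R1]
3. Warden goes to the dry ground with crate K1.  [the marsh camp: crate K2, crate M1, crate M2, crate R4 | the dry ground: crate K1, crate R1]
4. Warden goes back to the marsh camp with crate R1.  [the marsh camp: crate K2, crate M1, crate M2, crate R1, crate R4 | the dry ground: crate K1]
5. Warden goes to the dry ground with crate K2.  [the marsh camp: crate M1, crate M2, crate R1, crate R4 | the dry ground: crate K1, crate K2]
6. Warden goes back to the marsh camp alone.  [the marsh camp: crate M1, crate M2, crate R1, crate R4 | the dry ground: crate K1, crate K2]
7. Warden goes to the dry ground with crate M1.  [the marsh camp: crate M2, crate R1, crate R4 | the dry ground: crate K1, crate K2, crate M1]
8. Warden goes back to the marsh camp alone.  [the marsh camp: crate M2, crate R1, crate R4 | the dry ground: crate K1, crate K2, crate M1]
9. Warden goes to the dry ground with crate M2.  [the marsh camp: crate R1, crate R4 | the dry ground: crate K1, crate K2, crate M1, crate M2]
10. Warden goes back to the marsh camp alone.  [the marsh camp: crate R1, crate R4 | the dry ground: crate K1, crate K2, crate M1, crate M2]
11. Warden goes to the dry ground with crate R4.  [the marsh camp: crate R1 | the dry ground: crate K1, crate K2, crate M1, crate M2, crate R4]
12. Warden goes back to the marsh camp alone.  [the marsh camp: crate R1 | the dry ground: crate K1, crate K2, crate M1, crate M2, crate R4]
13. Warden goes to the dry ground with crate R1.  [the marsh camp: — | the dry ground: crate K1, crate K2, crate M1, crate M2, crate R1, crate R4]

13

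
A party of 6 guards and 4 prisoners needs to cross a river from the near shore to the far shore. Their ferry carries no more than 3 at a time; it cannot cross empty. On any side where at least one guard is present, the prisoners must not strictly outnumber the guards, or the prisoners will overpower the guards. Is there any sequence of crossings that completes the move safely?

1. 2 prisoners → the far shore.  (the near shore: 6G 2P; the far shore: 0G 2P)
2. 1 prisoner ← the near shore.  (the near shore: 6G 3P; the far shore: 0G 1P)
3. 3 prisoners → the far shore.  (the near shore: 6G 0P; the far shore: 0G 4P)
4. 1 prisoner ← the near shore.  (the near shore: 6G 1P; the far shore: 0G 3P)
5. 3 guards → the far shore.  (the near shore: 3G 1P; the far shore: 3G 3P)
6. 1 prisoner ← the near shore.  (the near shore: 3G 2P; the far shore: 3G 2P)
7. 1 guard and 2 prisoners → the far shore.  (the near shore: 2G 0P; the far shore: 4G 4P)
8. 1 prisoner ← the near shore.  (the near shore: 2G 1P; the far shore: 4G 3P)
9. 2 guards and 1 prisoner → the far shore.  (the near shore: 0G 0P; the far shore: 6G 4P)

Yes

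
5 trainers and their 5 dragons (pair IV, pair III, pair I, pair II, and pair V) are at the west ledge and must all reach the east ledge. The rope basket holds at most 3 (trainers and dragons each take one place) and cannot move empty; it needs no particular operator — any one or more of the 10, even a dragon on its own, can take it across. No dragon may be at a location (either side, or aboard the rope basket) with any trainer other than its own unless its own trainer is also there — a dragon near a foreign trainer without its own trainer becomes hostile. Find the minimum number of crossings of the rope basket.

11

Counting alone: each trip to the east ledge takes at most 3 across and each return brings at least 1 back, so after t trips out (and t−1 returns) at most 3t − (t−1) of the 10 are across; that first reaches 10 at t = 5, so at least 9 crossings are needed.
The safety rule pushes this higher. Following every safe sequence of crossings, the most of the 10 that can be at the east ledge as the rope basket arrives there on crossing 9 is 9 — never all 10.
So no plan with fewer than 11 crossings exists, and this one achieves 11:
1. dragon IV and trainer IV cross → the east ledge.
2. trainer IV crosses ← the west ledge.
3. dragon I, dragon II, and dragon III cross → the east ledge.
4. dragon IV crosses ← the west ledge.
5. trainer I, trainer II, and trainer III cross → the east ledge.
6. dragon III and trainer III cross ← the west ledge.
7. trainer III, trainer IV, and trainer V cross → the east ledge.
8. dragon I crosses ← the west ledge.
9. dragon III and dragon IV cross → the east ledge.
10. dragon IV crosses ← the west ledge.
11. dragon I, dragon IV, and dragon V cross → the east ledge.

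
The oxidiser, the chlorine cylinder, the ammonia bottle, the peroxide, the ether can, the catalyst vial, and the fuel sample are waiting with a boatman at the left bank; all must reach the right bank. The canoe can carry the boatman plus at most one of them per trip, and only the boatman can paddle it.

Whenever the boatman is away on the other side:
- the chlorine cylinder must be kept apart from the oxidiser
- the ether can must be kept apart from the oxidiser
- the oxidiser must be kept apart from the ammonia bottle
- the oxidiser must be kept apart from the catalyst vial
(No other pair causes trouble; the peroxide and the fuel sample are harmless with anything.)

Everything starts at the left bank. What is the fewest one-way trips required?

impossible

Following every safe sequence of crossings from the start, the most of the 7 that can be at the right bank as the canoe arrives there on crossings 1, 3, 5, 7 is 1, 2, 3, 4 respectively; the best ever achieved is 4 of 7.
From crossing 9 on, no configuration arises that was not already reachable earlier: only 44 distinct safe configurations (who is on which side, and where the canoe is) can ever be reached, none of them has everyone across, and every continuation just revisits them. So no valid plan exists.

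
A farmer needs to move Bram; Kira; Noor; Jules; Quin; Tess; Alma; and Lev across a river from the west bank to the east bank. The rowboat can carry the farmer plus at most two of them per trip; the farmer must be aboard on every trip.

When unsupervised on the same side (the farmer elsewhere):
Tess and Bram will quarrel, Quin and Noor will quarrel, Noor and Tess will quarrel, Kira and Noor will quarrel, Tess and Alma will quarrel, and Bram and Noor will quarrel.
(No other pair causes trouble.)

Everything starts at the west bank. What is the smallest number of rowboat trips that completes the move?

Counting alone: the farmer can take at most 2 across per trip to the east bank, so moving all 8 needs at least 4 loaded trips out, with a return between consecutive ones — at least 7 crossings.
The safety rule pushes this higher. Following every safe sequence of crossings, the most of the 8 that can be at the east bank as the rowboat arrives there on crossings 7, 9, 11 is 5, 6, 7 respectively — never all 8.
So no plan with fewer than 13 crossings exists, and this one achieves 13:
1. Farmer goes to the east bank with Noor and Tess.
2. Farmer goes back to the west bank with Noor.
3. Farmer goes to the east bank with Kira and Noor.
4. Farmer goes back to the west bank with Noor.
5. Farmer goes to the east bank with Bram and Quin.
6. Farmer goes back to the west bank with Bram.
7. Farmer goes to the east bank with Bram and Jules.
8. Farmer goes back to the west bank with Bram.
9. Farmer goes to the east bank with Alma and Bram.
10. Farmer goes back to the west bank with Tess.
11. Farmer goes to the east bank with Lev and Noor.
12. Farmer goes back to the west bank with Noor.
13. Farmer goes to the east bank with Noor and Tess.

13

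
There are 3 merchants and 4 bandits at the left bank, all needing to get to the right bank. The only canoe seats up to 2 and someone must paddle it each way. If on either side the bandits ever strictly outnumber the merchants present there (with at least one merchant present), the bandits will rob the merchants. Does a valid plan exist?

No

The bandits already outnumber the merchants at the left bank before anyone moves, so the starting position itself is disallowed.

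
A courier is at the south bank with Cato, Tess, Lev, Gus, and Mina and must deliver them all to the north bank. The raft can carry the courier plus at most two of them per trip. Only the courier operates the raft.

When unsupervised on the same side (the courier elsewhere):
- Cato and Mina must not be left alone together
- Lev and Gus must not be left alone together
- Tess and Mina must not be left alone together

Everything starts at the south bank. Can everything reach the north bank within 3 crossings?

Counting alone: the courier can take at most 2 across per trip to the north bank, so moving all 5 needs at least 3 loaded trips out, with a return between consecutive ones — at least 5 crossings.
Since 3 < 5, 3 crossings cannot be enough. (The shortest complete plan in fact takes 5:)
1. Courier goes to the north bank with Lev and Mina.
2. Courier goes back to the south bank alone.
3. Courier goes to the north bank with Cato and Tess.
4. Courier goes back to the south bank with Mina.
5. Courier goes to the north bank with Gus and Mina.

No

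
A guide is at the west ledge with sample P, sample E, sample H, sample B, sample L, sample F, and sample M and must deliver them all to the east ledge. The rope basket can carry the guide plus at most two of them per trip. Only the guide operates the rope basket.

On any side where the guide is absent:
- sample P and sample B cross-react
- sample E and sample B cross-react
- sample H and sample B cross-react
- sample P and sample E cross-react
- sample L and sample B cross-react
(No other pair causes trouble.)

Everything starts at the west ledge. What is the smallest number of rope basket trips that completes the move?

Counting alone: the guide can take at most 2 across per trip to the east ledge, so moving all 7 needs at least 4 loaded trips out, with a return between consecutive ones — at least 7 crossings.
The safety rule pushes this higher. Following every safe sequence of crossings, the most of the 7 that can be at the east ledge as the rope basket arrives there on crossings 7, 9 is 5, 6 respectively — never all 7.
So no plan with fewer than 11 crossings exists, and this one achieves 11:
1. Guide goes to the east ledge with sample B and sample P.
2. Guide goes back to the west ledge with sample P.
3. Guide goes to the east ledge with sample H and sample P.
4. Guide goes back to the west ledge with sample B.
5. Guide goes to the east ledge with sample E and sample L.
6. Guide goes back to the west ledge with sample P.
7. Guide goes to the east ledge with sample F and sample P.
8. Guide goes back to the west ledge with sample P.
9. Guide goes to the east ledge with sample M and sample P.
10. Guide goes back to the west ledge with sample P.
11. Guide goes to the east ledge with sample B and sample P.

11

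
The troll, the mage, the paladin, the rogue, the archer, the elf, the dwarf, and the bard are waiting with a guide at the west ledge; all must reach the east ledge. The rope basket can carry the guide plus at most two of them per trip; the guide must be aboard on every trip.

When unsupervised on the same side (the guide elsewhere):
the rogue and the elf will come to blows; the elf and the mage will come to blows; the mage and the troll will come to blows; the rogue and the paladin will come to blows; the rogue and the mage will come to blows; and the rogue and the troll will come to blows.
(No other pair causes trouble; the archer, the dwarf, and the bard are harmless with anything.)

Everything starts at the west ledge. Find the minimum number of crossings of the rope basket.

Counting alone: the guide can take at most 2 across per trip to the east ledge, so moving all 8 needs at least 4 loaded trips out, with a return between consecutive ones — at least 7 crossings.
The safety rule pushes this higher. Following every safe sequence of crossings, the most of the 8 that can be at the east ledge as the rope basket arrives there on crossings 7, 9, 11 is 5, 6, 7 respectively — never all 8.
So no plan with fewer than 13 crossings exists, and this one achieves 13:
1. Guide goes to the east ledge with the mage and the rogue.  [the west ledge: the archer, the bard, the dwarf, the elf, the paladin, the troll | the east ledge: the mage, the rogue]
2. Guide goes back to the west ledge with the mage.  [the west ledge: the archer, the bard, the dwarf, the elf, the mage, the paladin, the troll | the east ledge: the rogue]
3. Guide goes to the east ledge with the elf and the troll.  [the west ledge: the archer, the bard, the dwarf, the mage, the paladin | the east ledge: the elf, the rogue, the troll]
4. Guide goes back to the west ledge with the rogue.  [the west ledge: the archer, the bard, the dwarf, the mage, the paladin, the rogue | the east ledge: the elf, the troll]
5. Guide goes to the east ledge with the mage and the paladin.  [the west ledge: the archer, the bard, the dwarf, the rogue | the east ledge: the elf, the mage, the paladin, the troll]
6. Guide goes back to the west ledge with the mage.  [the west ledge: the archer, the bard, the dwarf, the mage, the rogue | the east ledge: the elf, the paladin, the troll]
7. Guide goes to the east ledge with the archer and the mage.  [the west ledge: the bard, the dwarf, the rogue | the east ledge: the archer, the elf, the mage, the paladin, the troll]
8. Guide goes back to the west ledge with the mage.  [the west ledge: the bard, the dwarf, the mage, the rogue | the east ledge: the archer, the elf, the paladin, the troll]
9. Guide goes to the east ledge with the dwarf and the mage.  [the west ledge: the bard, the rogue | the east ledge: the archer, the dwarf, the elf, the mage, the paladin, the troll]
10. Guide goes back to the west ledge with the mage.  [the west ledge: the bard, the mage, the rogue | the east ledge: the archer, the dwarf, the elf, the paladin, the troll]
11. Guide goes to the east ledge with the bard and the mage.  [the west ledge: the rogue | the east ledge: the archer, the bard, the dwarf, the elf, the mage, the paladin, the troll]
12. Guide goes back to the west ledge with the mage.  [the west ledge: the mage, the rogue | the east ledge: the archer, the bard, the dwarf, the elf, the paladin, the troll]
13. Guide goes to the east ledge with the mage and the rogue.  [the west ledge: — | the east ledge: the archer, the bard, the dwarf, the elf, the mage, the paladin, the rogue, the troll]

13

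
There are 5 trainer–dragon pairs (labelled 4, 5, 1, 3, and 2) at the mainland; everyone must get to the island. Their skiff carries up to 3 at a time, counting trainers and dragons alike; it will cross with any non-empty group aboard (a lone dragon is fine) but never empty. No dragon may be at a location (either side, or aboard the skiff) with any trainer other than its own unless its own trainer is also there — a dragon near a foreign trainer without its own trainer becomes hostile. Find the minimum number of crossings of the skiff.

Counting alone: each trip to the island takes at most 3 across and each return brings at least 1 back, so after t trips out (and t−1 returns) at most 3t − (t−1) of the 10 are across; that first reaches 10 at t = 5, so at least 9 crossings are needed.
The safety rule pushes this higher. Following every safe sequence of crossings, the most of the 10 that can be at the island as the skiff arrives there on crossing 9 is 9 — never all 10.
So no plan with fewer than 11 crossings exists, and this one achieves 11:
1. dragon 4 and trainer 4 cross → the island.
2. trainer 4 crosses ← the mainland.
3. dragon 1, dragon 3, and dragon 5 cross → the island.
4. dragon 4 crosses ← the mainland.
5. trainer 1, trainer 3, and trainer 5 cross → the island.
6. dragon 5 and trainer 5 cross ← the mainland.
7. trainer 2, trainer 4, and trainer 5 cross → the island.
8. dragon 1 crosses ← the mainland.
9. dragon 4 and dragon 5 cross → the island.
10. dragon 4 crosses ← the mainland.
11. dragon 1, dragon 2, and dragon 4 cross → the island.

11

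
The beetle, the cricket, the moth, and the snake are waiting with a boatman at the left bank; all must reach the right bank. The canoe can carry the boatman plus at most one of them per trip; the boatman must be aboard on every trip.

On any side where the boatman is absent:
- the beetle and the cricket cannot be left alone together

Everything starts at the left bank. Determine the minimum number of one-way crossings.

7

Counting alone: the boatman can take at most 1 across per trip to the right bank, so moving all 4 needs at least 4 loaded trips out, with a return between consecutive ones — at least 7 crossings.
The plan below uses exactly 7 crossings, so it is optimal:
1. Boatman goes to the right bank with the beetle.
2. Boatman goes back to the left bank alone.
3. Boatman goes to the right bank with the moth.
4. Boatman goes back to the left bank alone.
5. Boatman goes to the right bank with the snake.
6. Boatman goes back to the left bank alone.
7. Boatman goes to the right bank with the cricket.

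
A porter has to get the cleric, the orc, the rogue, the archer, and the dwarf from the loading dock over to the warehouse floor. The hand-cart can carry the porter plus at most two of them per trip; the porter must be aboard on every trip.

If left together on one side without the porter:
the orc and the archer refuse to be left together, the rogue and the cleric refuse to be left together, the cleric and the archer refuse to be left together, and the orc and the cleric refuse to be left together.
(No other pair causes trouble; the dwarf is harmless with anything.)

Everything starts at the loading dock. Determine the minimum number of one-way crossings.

7

Counting alone: the porter can take at most 2 across per trip to the warehouse floor, so moving all 5 needs at least 3 loaded trips out, with a return between consecutive ones — at least 5 crossings.
The safety rule pushes this higher. Following every safe sequence of crossings, the most of the 5 that can be at the warehouse floor as the hand-cart arrives there on crossing 5 is 4 — never all 5.
So no plan with fewer than 7 crossings exists, and this one achieves 7:
1. Porter goes to the warehouse floor with the cleric and the orc.
2. Porter goes back to the loading dock with the cleric.
3. Porter goes to the warehouse floor with the cleric and the rogue.
4. Porter goes back to the loading dock with the cleric.
5. Porter goes to the warehouse floor with the cleric and the dwarf.
6. Porter goes back to the loading dock with the cleric.
7. Porter goes to the warehouse floor with the archer and the cleric.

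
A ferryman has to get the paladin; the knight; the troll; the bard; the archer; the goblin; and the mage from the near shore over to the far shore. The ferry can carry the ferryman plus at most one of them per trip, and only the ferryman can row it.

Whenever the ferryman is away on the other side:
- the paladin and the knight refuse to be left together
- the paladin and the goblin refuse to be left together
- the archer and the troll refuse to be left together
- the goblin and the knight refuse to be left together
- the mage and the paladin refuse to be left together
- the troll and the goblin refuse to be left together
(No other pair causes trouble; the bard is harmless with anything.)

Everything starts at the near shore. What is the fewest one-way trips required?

impossible

Whatever the first load, the items left behind include a forbidden pair without the ferryman. No opening move is safe, so no plan exists.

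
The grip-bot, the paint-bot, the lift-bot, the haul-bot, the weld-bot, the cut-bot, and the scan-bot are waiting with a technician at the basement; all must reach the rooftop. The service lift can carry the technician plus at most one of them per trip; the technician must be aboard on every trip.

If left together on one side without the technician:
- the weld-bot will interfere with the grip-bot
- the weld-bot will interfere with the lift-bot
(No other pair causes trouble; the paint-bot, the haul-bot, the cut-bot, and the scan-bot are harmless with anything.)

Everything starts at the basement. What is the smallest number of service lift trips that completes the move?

15

Counting alone: the technician can take at most 1 across per trip to the rooftop, so moving all 7 needs at least 7 loaded trips out, with a return between consecutive ones — at least 13 crossings.
The safety rule pushes this higher. Following every safe sequence of crossings, the most of the 7 that can be at the rooftop as the service lift arrives there on crossing 13 is 6 — never all 7.
So no plan with fewer than 15 crossings exists, and this one achieves 15:
1. Technician goes to the rooftop with the weld-bot.
2. Technician goes back to the basement alone.
3. Technician goes to the rooftop with the grip-bot.
4. Technician goes back to the basement with the weld-bot.
5. Technician goes to the rooftop with the lift-bot.
6. Technician goes back to the basement alone.
7. Technician goes to the rooftop with the paint-bot.
8. Technician goes back to the basement alone.
9. Technician goes to the rooftop with the haul-bot.
10. Technician goes back to the basement alone.
11. Technician goes to the rooftop with the cut-bot.
12. Technician goes back to the basement alone.
13. Technician goes to the rooftop with the scan-bot.
14. Technician goes back to the basement alone.
15. Technician goes to the rooftop with the weld-bot.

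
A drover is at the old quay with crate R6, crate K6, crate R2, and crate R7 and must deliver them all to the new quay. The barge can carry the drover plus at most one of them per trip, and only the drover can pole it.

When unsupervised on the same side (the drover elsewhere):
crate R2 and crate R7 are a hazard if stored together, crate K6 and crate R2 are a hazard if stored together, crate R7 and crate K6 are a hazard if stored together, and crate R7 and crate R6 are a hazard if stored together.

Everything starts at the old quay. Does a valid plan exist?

Whatever the first load, the items left behind include a forbidden pair without the drover. No opening move is safe, so no plan exists.

No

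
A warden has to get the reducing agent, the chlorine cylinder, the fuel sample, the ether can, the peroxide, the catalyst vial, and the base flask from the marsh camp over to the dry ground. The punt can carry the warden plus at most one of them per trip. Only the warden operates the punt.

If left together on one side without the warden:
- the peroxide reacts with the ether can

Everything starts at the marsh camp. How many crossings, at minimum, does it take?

13

Counting alone: the warden can take at most 1 across per trip to the dry ground, so moving all 7 needs at least 7 loaded trips out, with a return between consecutive ones — at least 13 crossings.
The plan below uses exactly 13 crossings, so it is optimal:
1. Warden goes to the dry ground with the ether can.  [the marsh camp: the base flask, the catalyst vial, the chlorine cylinder, the fuel sample, the peroxide, the reducing agent | the dry ground: the ether can]
2. Warden goes back to the marsh camp alone.  [the marsh camp: the base flask, the catalyst vial, the chlorine cylinder, the fuel sample, the peroxide, the reducing agent | the dry ground: the ether can]
3. Warden goes to the dry ground with the reducing agent.  [the marsh camp: the base flask, the catalyst vial, the chlorine cylinder, the fuel sample, the peroxide | the dry ground: the ether can, the reducing agent]
4. Warden goes back to the marsh camp alone.  [the marsh camp: the base flask, the catalyst vial, the chlorine cylinder, the fuel sample, the peroxide | the dry ground: the ether can, the reducing agent]
5. Warden goes to the dry ground with the chlorine cylinder.  [the marsh camp: the base flask, the catalyst vial, the fuel sample, the peroxide | the dry ground: the chlorine cylinder, the ether can, the reducing agent]
6. Warden goes back to the marsh camp alone.  [the marsh camp: the base flask, the catalyst vial, the fuel sample, the peroxide | the dry ground: the chlorine cylinder, the ether can, the reducing agent]
7. Warden goes to the dry ground with the fuel sample.  [the marsh camp: the base flask, the catalyst vial, the peroxide | the dry ground: the chlorine cylinder, the ether can, the fuel sample, the reducing agent]
8. Warden goes back to the marsh camp alone.  [the marsh camp: the base flask, the catalyst vial, the peroxide | the dry ground: the chlorine cylinder, the ether can, the fuel sample, the reducing agent]
9. Warden goes to the dry ground with the catalyst vial.  [the marsh camp: the base flask, the peroxide | the dry ground: the catalyst vial, the chlorine cylinder, the ether can, the fuel sample, the reducing agent]
10. Warden goes back to the marsh camp alone.  [the marsh camp: the base flask, the peroxide | the dry ground: the catalyst vial, the chlorine cylinder, the ether can, the fuel sample, the reducing agent]
11. Warden goes to the dry ground with the base flask.  [the marsh camp: the peroxide | the dry ground: the base flask, the catalyst vial, the chlorine cylinder, the ether can, the fuel sample, the reducing agent]
12. Warden goes back to the marsh camp alone.  [the marsh camp: the peroxide | the dry ground: the base flask, the catalyst vial, the chlorine cylinder, the ether can, the fuel sample, the reducing agent]
13. Warden goes to the dry ground with the peroxide.  [the marsh camp: — | the dry ground: the base flask, the catalyst vial, the chlorine cylinder, the ether can, the fuel sample, the peroxide, the reducing agent]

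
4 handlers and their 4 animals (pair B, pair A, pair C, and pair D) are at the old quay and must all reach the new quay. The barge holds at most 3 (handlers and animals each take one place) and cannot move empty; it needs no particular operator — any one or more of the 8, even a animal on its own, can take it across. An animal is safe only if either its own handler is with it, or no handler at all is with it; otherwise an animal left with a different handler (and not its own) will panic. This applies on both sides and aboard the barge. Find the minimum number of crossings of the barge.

9

Counting alone: each trip to the new quay takes at most 3 across and each return brings at least 1 back, so after t trips out (and t−1 returns) at most 3t − (t−1) of the 8 are across; that first reaches 8 at t = 4, so at least 7 crossings are needed.
The safety rule pushes this higher. Following every safe sequence of crossings, the most of the 8 that can be at the new quay as the barge arrives there on crossing 7 is 7 — never all 8.
So no plan with fewer than 9 crossings exists, and this one achieves 9:
1. animal B and handler B cross → the new quay.
2. handler B crosses ← the old quay.
3. animal A, handler A, and handler B cross → the new quay.
4. animal B and handler B cross ← the old quay.
5. handler B, handler C, and handler D cross → the new quay.
6. animal A crosses ← the old quay.
7. animal A and animal B cross → the new quay.
8. animal B crosses ← the old quay.
9. animal B, animal C, and animal D cross → the new quay.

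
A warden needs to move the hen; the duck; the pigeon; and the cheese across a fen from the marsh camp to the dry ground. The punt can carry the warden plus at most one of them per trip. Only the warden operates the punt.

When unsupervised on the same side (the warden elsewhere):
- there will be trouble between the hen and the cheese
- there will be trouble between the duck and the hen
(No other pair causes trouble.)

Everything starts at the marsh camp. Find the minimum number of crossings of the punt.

Counting alone: the warden can take at most 1 across per trip to the dry ground, so moving all 4 needs at least 4 loaded trips out, with a return between consecutive ones — at least 7 crossings.
The safety rule pushes this higher. Following every safe sequence of crossings, the most of the 4 that can be at the dry ground as the punt arrives there on crossing 7 is 3 — never all 4.
So no plan with fewer than 9 crossings exists, and this one achieves 9:
1. Warden goes to the dry ground with the hen.
2. Warden goes back to the marsh camp alone.
3. Warden goes to the dry ground with the duck.
4. Warden goes back to the marsh camp with the hen.
5. Warden goes to the dry ground with the cheese.
6. Warden goes back to the marsh camp alone.
7. Warden goes to the dry ground with the pigeon.
8. Warden goes back to the marsh camp alone.
9. Warden goes to the dry ground with the hen.

9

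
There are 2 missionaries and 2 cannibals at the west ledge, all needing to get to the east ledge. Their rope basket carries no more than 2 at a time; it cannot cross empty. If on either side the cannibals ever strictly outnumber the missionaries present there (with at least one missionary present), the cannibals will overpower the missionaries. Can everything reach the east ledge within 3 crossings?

No

Counting alone: each trip to the east ledge takes at most 2 across and each return brings at least 1 back, so after t trips out (and t−1 returns) at most 2t − (t−1) of the 4 are across; that first reaches 4 at t = 3, so at least 5 crossings are needed.
Since 3 < 5, 3 crossings cannot be enough. (The shortest complete plan in fact takes 5:)
1. 2 cannibals → the east ledge.  (the west ledge: 2M 0C; the east ledge: 0M 2C)
2. 1 cannibal ← the west ledge.  (the west ledge: 2M 1C; the east ledge: 0M 1C)
3. 2 missionaries → the east ledge.  (the west ledge: 0M 1C; the east ledge: 2M 1C)
4. 1 cannibal ← the west ledge.  (the west ledge: 0M 2C; the east ledge: 2M 0C)
5. 2 cannibals → the east ledge.  (the west ledge: 0M 0C; the east ledge: 2M 2C)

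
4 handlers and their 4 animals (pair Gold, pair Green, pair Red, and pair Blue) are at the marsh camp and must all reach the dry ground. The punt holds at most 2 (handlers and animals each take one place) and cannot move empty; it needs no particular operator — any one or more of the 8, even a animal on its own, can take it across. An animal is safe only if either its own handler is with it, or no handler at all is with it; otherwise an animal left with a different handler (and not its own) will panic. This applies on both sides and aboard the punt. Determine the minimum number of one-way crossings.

impossible

Following every safe sequence of crossings from the start, the most of the 8 that can be at the dry ground as the punt arrives there on crossings 1, 3, 5 is 2, 3, 4 respectively; the best ever achieved is 4 of 8.
From crossing 7 on, no configuration arises that was not already reachable earlier: only 44 distinct safe configurations (who is on which side, and where the punt is) can ever be reached, none of them has everyone across, and every continuation just revisits them. So no valid plan exists.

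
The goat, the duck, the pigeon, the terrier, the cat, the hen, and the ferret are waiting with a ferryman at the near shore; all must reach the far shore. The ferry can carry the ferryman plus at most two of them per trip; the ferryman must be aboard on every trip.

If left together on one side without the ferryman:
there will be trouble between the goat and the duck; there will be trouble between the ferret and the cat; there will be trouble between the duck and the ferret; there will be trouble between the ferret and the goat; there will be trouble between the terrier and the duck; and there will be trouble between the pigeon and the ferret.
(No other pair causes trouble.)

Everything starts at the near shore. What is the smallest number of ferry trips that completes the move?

Counting alone: the ferryman can take at most 2 across per trip to the far shore, so moving all 7 needs at least 4 loaded trips out, with a return between consecutive ones — at least 7 crossings.
The safety rule pushes this higher. Following every safe sequence of crossings, the most of the 7 that can be at the far shore as the ferry arrives there on crossings 7, 9 is 5, 6 respectively — never all 7.
So no plan with fewer than 11 crossings exists, and this one achieves 11:
1. Ferryman goes to the far shore with the duck and the ferret.  [the near shore: the cat, the goat, the hen, the pigeon, the terrier | the far shore: the duck, the ferret]
2. Ferryman goes back to the near shore with the duck.  [the near shore: the cat, the duck, the goat, the hen, the pigeon, the terrier | the far shore: the ferret]
3. Ferryman goes to the far shore with the goat and the terrier.  [the near shore: the cat, the duck, the hen, the pigeon | the far shore: the ferret, the goat, the terrier]
4. Ferryman goes back to the near shore with the goat.  [the near shore: the cat, the duck, the goat, the hen, the pigeon | the far shore: the ferret, the terrier]
5. Ferryman goes to the far shore with the goat and the pigeon.  [the near shore: the cat, the duck, the hen | the far shore: the ferret, the goat, the pigeon, the terrier]
6. Ferryman goes back to the near shore with the ferret.  [the near shore: the cat, the duck, the ferret, the hen | the far shore: the goat, the pigeon, the terrier]
7. Ferryman goes to the far shore with the cat and the duck.  [the near shore: the ferret, the hen | the far shore: the cat, the duck, the goat, the pigeon, the terrier]
8. Ferryman goes back to the near shore with the duck.  [the near shore: the duck, the ferret, the hen | the far shore: the cat, the goat, the pigeon, the terrier]
9. Ferryman goes to the far shore with the duck and the hen.  [the near shore: the ferret | the far shore: the cat, the duck, the goat, the hen, the pigeon, the terrier]
10. Ferryman goes back to the near shore with the duck.  [the near shore: the duck, the ferret | the far shore: the cat, the goat, the hen, the pigeon, the terrier]
11. Ferryman goes to the far shore with the duck and the ferret.  [the near shore: — | the far shore: the cat, the duck, the ferret, the goat, the hen, the pigeon, the terrier]

11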